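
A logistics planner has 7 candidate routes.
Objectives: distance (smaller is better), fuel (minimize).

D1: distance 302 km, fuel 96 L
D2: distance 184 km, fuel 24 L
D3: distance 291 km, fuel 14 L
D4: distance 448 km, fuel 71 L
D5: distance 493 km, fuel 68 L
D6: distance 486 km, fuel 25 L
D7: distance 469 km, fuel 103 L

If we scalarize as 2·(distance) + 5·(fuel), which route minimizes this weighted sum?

D1: 2·302 + 5·96 = 1084
D2: 2·184 + 5·24 = 488
D3: 2·291 + 5·14 = 652
D4: 2·448 + 5·71 = 1251
D5: 2·493 + 5·68 = 1326
D6: 2·486 + 5·25 = 1097
D7: 2·469 + 5·103 = 1453
Lowest: D2 at 488.

D2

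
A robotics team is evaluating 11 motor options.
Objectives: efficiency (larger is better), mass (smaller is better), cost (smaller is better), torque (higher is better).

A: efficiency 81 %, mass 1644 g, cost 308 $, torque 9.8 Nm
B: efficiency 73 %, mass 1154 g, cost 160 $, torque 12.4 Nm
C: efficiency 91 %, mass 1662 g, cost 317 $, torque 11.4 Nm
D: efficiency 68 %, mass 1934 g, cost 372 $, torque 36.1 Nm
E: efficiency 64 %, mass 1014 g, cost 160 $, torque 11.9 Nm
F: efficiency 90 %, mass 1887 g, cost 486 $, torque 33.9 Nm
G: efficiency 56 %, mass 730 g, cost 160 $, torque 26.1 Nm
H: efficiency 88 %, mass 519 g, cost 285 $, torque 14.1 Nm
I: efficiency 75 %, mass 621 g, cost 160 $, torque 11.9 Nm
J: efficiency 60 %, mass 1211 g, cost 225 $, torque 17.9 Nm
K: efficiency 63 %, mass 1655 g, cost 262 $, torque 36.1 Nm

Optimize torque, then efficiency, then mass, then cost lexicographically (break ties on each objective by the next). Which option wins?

D

First maximize torque: best is 36.1, kept {D, K}.
Then maximize efficiency: best is 68, kept {D}.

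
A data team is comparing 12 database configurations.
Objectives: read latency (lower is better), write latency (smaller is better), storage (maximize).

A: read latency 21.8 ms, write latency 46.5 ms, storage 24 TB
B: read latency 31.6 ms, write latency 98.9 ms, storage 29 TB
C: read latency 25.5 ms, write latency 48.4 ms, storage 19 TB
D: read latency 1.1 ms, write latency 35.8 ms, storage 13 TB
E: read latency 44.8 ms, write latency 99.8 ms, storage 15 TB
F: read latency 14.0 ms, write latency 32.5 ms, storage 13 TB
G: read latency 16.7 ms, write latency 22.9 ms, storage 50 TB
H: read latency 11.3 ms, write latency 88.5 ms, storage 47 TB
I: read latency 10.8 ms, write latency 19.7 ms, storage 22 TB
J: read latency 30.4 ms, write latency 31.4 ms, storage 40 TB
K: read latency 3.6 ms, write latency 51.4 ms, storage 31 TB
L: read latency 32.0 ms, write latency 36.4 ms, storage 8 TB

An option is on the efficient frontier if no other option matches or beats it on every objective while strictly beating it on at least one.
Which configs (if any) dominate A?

G

G: read latency 16.7≤21.8, write latency 22.9≤46.5, storage 50≥24 — dominates A.
Others (B, C, D, E, F, H, I, J, K, L) are each worse than A on at least one objective.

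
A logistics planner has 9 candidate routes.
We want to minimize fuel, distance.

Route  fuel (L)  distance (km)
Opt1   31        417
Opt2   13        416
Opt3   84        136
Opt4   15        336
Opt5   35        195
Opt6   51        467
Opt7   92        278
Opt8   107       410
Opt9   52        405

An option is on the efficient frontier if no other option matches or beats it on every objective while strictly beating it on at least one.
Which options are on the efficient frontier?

Opt1: dominated by Opt2 (fuel 13≤31, distance 416≤417).
Opt2: not dominated (best fuel).
Opt3: not dominated (best distance).
Opt4: not dominated.
Opt5: not dominated.
Opt6: dominated by Opt1 (fuel 31≤51, distance 417≤467).
Opt7: dominated by Opt3 (fuel 84≤92, distance 136≤278).
Opt8: dominated by Opt3 (fuel 84≤107, distance 136≤410).
Opt9: dominated by Opt4 (fuel 15≤52, distance 336≤405).

Opt2, Opt3, Opt4, Opt5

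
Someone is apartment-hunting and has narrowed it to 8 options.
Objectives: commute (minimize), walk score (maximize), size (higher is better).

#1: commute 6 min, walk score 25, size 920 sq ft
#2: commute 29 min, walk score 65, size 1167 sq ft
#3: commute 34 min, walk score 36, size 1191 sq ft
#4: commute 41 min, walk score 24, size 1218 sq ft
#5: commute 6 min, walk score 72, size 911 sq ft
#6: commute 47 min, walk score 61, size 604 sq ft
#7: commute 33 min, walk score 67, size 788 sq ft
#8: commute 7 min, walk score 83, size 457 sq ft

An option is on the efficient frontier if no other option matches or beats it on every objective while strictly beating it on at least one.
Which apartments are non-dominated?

#1: not dominated.
#2: not dominated.
#3: not dominated.
#4: not dominated (best size).
#5: not dominated.
#6: dominated by #2 (commute 29≤47, walk score 65≥61, size 1167≥604).
#7: dominated by #5 (commute 6≤33, walk score 72≥67, size 911≥788).
#8: not dominated (best walk score).

#1, #2, #3, #4, #5, #8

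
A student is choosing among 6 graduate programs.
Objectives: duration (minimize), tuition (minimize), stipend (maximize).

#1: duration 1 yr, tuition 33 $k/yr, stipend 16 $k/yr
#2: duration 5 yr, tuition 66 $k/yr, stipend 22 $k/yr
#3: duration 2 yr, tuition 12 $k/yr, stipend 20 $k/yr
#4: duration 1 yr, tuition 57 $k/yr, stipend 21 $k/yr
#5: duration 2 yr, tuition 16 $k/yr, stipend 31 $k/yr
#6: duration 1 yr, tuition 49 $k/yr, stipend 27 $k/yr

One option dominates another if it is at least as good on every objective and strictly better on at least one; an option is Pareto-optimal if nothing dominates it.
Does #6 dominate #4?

Yes

#6 vs #4: duration 1≤1, tuition 49≤57, stipend 27≥21 — #6 is at least as good on every objective with at least one strict improvement.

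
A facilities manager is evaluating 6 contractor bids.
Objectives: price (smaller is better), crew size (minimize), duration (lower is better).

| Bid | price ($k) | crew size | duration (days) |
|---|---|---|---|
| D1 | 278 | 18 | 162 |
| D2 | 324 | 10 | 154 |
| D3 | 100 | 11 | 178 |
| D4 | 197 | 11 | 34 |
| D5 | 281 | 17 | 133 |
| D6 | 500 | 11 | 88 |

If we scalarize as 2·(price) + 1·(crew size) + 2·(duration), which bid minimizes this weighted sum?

D1: 2·278 + 1·18 + 2·162 = 898
D2: 2·324 + 1·10 + 2·154 = 966
D3: 2·100 + 1·11 + 2·178 = 567
D4: 2·197 + 1·11 + 2·34 = 473
D5: 2·281 + 1·17 + 2·133 = 845
D6: 2·500 + 1·11 + 2·88 = 1187
Lowest: D4 at 473.

D4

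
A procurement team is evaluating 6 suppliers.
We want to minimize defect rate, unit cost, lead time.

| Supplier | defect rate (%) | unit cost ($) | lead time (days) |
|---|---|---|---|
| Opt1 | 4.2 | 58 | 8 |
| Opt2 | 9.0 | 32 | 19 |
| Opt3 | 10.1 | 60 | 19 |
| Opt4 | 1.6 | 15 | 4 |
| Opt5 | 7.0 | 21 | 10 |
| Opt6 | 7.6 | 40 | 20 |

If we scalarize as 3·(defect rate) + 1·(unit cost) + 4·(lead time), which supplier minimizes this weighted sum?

Opt1: 3·4.2 + 1·58 + 4·8 = 102.6
Opt2: 3·9.0 + 1·32 + 4·19 = 135.0
Opt3: 3·10.1 + 1·60 + 4·19 = 166.3
Opt4: 3·1.6 + 1·15 + 4·4 = 35.8
Opt5: 3·7.0 + 1·21 + 4·10 = 82.0
Opt6: 3·7.6 + 1·40 + 4·20 = 142.8
Lowest: Opt4 at 35.8.

Opt4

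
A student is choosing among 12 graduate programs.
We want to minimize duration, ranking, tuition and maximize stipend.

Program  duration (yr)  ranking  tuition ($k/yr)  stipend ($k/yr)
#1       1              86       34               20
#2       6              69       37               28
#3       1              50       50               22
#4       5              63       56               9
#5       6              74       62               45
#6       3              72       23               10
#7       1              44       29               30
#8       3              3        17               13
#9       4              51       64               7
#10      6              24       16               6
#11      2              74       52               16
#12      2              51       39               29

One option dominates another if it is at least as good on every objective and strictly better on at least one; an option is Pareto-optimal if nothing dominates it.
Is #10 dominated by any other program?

No

#1: worse on ranking (86 vs 24).
#2: worse on ranking (69 vs 24).
#3: worse on ranking (50 vs 24).
#4: worse on ranking (63 vs 24).
#5: worse on ranking (74 vs 24).
#6: worse on ranking (72 vs 24).
#7: worse on ranking (44 vs 24).
#8: worse on tuition (17 vs 16).
#9: worse on ranking (51 vs 24).
#11: worse on ranking (74 vs 24).
#12: worse on ranking (51 vs 24).
No option is at least as good as #10 on every objective and strictly better on one.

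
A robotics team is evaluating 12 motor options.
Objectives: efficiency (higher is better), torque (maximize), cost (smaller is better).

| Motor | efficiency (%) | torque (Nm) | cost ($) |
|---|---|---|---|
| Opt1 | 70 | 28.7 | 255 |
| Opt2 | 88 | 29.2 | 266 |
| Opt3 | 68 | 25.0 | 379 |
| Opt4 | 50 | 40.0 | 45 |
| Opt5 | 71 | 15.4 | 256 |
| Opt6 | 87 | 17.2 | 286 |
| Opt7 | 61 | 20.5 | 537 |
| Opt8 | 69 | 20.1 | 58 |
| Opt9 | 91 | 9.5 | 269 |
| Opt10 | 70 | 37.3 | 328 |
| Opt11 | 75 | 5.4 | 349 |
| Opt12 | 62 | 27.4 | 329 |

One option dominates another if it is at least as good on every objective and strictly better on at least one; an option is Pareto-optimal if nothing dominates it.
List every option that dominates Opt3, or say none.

Opt1: efficiency 70≥68, torque 28.7≥25.0, cost 255≤379 — dominates Opt3.
Opt2: efficiency 88≥68, torque 29.2≥25.0, cost 266≤379 — dominates Opt3.
Opt10: efficiency 70≥68, torque 37.3≥25.0, cost 328≤379 — dominates Opt3.
Others (Opt4, Opt5, Opt6, Opt7, Opt8, Opt9, Opt11, Opt12) are each worse than Opt3 on at least one objective.

Opt1, Opt2, Opt10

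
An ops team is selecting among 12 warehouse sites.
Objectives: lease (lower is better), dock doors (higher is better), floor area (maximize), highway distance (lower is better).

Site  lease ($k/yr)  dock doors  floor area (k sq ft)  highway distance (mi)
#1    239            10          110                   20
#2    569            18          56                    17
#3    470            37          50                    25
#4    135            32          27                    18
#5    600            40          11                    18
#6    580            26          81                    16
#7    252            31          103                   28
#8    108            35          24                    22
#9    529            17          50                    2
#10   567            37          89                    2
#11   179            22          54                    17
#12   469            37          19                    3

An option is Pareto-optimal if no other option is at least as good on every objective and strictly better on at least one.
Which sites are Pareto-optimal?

#1: not dominated (best floor area).
#2: dominated by #10 (lease 567≤569, dock doors 37≥18, floor area 89≥56, highway distance 2≤17).
#3: not dominated.
#4: not dominated.
#5: not dominated (best dock doors).
#6: dominated by #10 (lease 567≤580, dock doors 37≥26, floor area 89≥81, highway distance 2≤16).
#7: not dominated.
#8: not dominated (best lease).
#9: not dominated.
#10: not dominated.
#11: not dominated.
#12: not dominated.

#1, #3, #4, #5, #7, #8, #9, #10, #11, #12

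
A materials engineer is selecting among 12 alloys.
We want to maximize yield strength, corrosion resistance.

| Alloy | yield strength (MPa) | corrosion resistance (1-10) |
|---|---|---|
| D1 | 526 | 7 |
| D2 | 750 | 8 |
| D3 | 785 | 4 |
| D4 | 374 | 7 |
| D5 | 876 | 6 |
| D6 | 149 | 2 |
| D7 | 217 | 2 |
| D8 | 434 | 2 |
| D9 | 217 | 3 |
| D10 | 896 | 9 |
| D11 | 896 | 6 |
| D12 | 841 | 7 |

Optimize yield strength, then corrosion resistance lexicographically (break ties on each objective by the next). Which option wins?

D10

First maximize yield strength: best is 896, kept {D10, D11}.
Then maximize corrosion resistance: best is 9, kept {D10}.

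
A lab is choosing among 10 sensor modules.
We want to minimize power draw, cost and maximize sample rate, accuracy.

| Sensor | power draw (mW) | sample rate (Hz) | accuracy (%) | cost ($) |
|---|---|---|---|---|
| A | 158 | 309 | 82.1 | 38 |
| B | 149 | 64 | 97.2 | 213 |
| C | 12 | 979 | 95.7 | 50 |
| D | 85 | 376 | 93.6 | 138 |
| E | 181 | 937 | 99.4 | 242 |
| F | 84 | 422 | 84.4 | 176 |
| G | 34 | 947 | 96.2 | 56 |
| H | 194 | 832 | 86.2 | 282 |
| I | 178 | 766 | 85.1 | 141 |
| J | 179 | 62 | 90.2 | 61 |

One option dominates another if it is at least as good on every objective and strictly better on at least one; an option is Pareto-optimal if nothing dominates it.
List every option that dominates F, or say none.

C: power draw 12≤84, sample rate 979≥422, accuracy 95.7≥84.4, cost 50≤176 — dominates F.
G: power draw 34≤84, sample rate 947≥422, accuracy 96.2≥84.4, cost 56≤176 — dominates F.
Others (A, B, D, E, H, I, J) are each worse than F on at least one objective.

C, G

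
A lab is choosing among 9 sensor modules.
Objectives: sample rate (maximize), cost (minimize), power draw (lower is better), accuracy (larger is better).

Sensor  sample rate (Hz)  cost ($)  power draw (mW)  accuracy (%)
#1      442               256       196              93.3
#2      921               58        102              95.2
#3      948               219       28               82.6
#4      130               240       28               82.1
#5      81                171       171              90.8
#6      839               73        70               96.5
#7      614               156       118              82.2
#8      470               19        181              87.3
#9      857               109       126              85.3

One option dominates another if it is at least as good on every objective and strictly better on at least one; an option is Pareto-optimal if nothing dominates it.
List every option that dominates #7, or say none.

#2, #6

#2: sample rate 921≥614, cost 58≤156, power draw 102≤118, accuracy 95.2≥82.2 — dominates #7.
#6: sample rate 839≥614, cost 73≤156, power draw 70≤118, accuracy 96.5≥82.2 — dominates #7.
Others (#1, #3, #4, #5, #8, #9) are each worse than #7 on at least one objective.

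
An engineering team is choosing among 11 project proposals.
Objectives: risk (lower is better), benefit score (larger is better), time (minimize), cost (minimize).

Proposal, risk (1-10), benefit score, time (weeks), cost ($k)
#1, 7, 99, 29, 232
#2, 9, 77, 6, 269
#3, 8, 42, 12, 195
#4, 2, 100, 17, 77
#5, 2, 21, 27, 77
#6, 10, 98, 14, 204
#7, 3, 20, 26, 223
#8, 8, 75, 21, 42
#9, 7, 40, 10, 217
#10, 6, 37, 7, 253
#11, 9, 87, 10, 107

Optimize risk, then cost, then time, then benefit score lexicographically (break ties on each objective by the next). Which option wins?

#4

First minimize risk: best is 2, kept {#4, #5}.
Then minimize cost: best is 77, kept {#4, #5}.
Then minimize time: best is 17, kept {#4}.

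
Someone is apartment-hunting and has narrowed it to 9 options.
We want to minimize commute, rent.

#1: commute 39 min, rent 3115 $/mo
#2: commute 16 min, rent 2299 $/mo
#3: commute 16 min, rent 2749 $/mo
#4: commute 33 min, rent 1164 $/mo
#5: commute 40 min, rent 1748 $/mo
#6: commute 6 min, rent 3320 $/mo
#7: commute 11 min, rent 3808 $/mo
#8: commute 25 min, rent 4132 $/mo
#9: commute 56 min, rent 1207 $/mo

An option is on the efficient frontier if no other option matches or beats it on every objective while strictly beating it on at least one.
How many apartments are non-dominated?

3

#1: dominated by #2 (commute 16≤39, rent 2299≤3115).
#2: not dominated.
#3: dominated by #2 (commute 16≤16, rent 2299≤2749).
#4: not dominated (best rent).
#5: dominated by #4 (commute 33≤40, rent 1164≤1748).
#6: not dominated (best commute).
#7: dominated by #6 (commute 6≤11, rent 3320≤3808).
#8: dominated by #2 (commute 16≤25, rent 2299≤4132).
#9: dominated by #4 (commute 33≤56, rent 1164≤1207).
Pareto-optimal: #2, #4, #6 → 3.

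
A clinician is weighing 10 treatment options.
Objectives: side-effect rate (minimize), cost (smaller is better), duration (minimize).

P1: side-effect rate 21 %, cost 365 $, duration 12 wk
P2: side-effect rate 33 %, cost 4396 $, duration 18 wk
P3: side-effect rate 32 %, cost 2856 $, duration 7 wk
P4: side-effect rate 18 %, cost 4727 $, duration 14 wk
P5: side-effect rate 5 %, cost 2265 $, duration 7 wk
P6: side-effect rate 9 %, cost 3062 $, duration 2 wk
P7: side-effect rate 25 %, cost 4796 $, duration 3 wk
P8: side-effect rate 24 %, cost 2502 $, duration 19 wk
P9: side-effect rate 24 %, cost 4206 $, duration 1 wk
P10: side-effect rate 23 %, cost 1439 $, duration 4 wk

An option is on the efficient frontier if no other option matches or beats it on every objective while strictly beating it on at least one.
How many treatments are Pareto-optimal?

5

P1: not dominated (best cost).
P2: dominated by P1 (side-effect rate 21≤33, cost 365≤4396, duration 12≤18).
P3: dominated by P5 (side-effect rate 5≤32, cost 2265≤2856, duration 7≤7).
P4: dominated by P5 (side-effect rate 5≤18, cost 2265≤4727, duration 7≤14).
P5: not dominated (best side-effect rate).
P6: not dominated.
P7: dominated by P6 (side-effect rate 9≤25, cost 3062≤4796, duration 2≤3).
P8: dominated by P1 (side-effect rate 21≤24, cost 365≤2502, duration 12≤19).
P9: not dominated (best duration).
P10: not dominated.
Pareto-optimal: P1, P5, P6, P9, P10 → 5.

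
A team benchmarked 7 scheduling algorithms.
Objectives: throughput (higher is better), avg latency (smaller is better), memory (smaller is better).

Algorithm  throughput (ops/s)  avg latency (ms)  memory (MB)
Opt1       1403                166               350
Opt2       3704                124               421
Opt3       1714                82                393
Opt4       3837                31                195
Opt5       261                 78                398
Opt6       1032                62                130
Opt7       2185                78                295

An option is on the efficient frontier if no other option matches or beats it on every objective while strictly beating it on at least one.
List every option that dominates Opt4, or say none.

none

Opt1: worse on throughput (1403 vs 3837).
Opt2: worse on throughput (3704 vs 3837).
Opt3: worse on throughput (1714 vs 3837).
Opt5: worse on throughput (261 vs 3837).
Opt6: worse on throughput (1032 vs 3837).
Opt7: worse on throughput (2185 vs 3837).
No option dominates Opt4.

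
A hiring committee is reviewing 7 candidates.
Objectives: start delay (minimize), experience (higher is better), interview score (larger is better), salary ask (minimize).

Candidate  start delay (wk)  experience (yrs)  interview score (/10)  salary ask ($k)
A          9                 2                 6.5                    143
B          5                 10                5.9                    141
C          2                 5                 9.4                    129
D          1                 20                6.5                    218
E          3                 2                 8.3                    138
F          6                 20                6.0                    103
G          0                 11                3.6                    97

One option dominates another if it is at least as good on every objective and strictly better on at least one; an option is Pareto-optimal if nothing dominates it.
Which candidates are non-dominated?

A: dominated by C (start delay 2≤9, experience 5≥2, interview score 9.4≥6.5, salary ask 129≤143).
B: not dominated.
C: not dominated (best interview score).
D: not dominated.
E: dominated by C (start delay 2≤3, experience 5≥2, interview score 9.4≥8.3, salary ask 129≤138).
F: not dominated.
G: not dominated (best start delay).

B, C, D, F, G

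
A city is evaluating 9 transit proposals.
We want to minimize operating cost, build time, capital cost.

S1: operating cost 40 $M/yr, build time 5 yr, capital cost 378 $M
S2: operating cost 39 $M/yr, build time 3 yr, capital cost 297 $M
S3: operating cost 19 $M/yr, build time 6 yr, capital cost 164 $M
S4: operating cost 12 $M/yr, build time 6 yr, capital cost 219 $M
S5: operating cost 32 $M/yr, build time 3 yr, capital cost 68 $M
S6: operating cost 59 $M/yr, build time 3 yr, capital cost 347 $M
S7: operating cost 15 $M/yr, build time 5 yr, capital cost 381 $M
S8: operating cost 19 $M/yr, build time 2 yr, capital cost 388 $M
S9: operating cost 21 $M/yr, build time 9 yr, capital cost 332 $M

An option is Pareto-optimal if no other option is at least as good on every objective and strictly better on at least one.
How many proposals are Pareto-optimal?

S1: dominated by S2 (operating cost 39≤40, build time 3≤5, capital cost 297≤378).
S2: dominated by S5 (operating cost 32≤39, build time 3≤3, capital cost 68≤297).
S3: not dominated.
S4: not dominated (best operating cost).
S5: not dominated (best capital cost).
S6: dominated by S2 (operating cost 39≤59, build time 3≤3, capital cost 297≤347).
S7: not dominated.
S8: not dominated (best build time).
S9: dominated by S3 (operating cost 19≤21, build time 6≤9, capital cost 164≤332).
Pareto-optimal: S3, S4, S5, S7, S8 → 5.

5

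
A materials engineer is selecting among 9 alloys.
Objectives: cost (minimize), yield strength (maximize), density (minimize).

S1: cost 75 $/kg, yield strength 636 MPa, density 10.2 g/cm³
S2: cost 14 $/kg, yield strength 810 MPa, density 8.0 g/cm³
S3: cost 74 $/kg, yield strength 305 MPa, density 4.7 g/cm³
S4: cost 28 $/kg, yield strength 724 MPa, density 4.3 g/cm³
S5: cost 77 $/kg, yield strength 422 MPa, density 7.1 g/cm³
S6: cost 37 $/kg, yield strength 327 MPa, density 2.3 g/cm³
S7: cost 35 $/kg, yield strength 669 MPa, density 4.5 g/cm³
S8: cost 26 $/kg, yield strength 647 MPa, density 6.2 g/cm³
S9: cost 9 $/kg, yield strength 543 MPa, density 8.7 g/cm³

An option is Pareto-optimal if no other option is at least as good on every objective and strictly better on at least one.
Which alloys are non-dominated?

S2, S4, S6, S8, S9

S1: dominated by S2 (cost 14≤75, yield strength 810≥636, density 8.0≤10.2).
S2: not dominated (best yield strength).
S3: dominated by S4 (cost 28≤74, yield strength 724≥305, density 4.3≤4.7).
S4: not dominated.
S5: dominated by S4 (cost 28≤77, yield strength 724≥422, density 4.3≤7.1).
S6: not dominated (best density).
S7: dominated by S4 (cost 28≤35, yield strength 724≥669, density 4.3≤4.5).
S8: not dominated.
S9: not dominated (best cost).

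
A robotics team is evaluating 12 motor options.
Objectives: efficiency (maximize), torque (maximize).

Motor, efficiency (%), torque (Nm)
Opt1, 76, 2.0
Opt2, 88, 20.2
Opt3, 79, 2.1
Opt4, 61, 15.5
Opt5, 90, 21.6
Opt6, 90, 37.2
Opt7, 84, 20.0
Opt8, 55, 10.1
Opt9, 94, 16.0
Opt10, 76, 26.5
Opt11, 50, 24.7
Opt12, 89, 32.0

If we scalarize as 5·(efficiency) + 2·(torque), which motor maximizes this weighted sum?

Opt1: 5·76 + 2·2.0 = 384.0
Opt2: 5·88 + 2·20.2 = 480.4
Opt3: 5·79 + 2·2.1 = 399.2
Opt4: 5·61 + 2·15.5 = 336.0
Opt5: 5·90 + 2·21.6 = 493.2
Opt6: 5·90 + 2·37.2 = 524.4
Opt7: 5·84 + 2·20.0 = 460.0
Opt8: 5·55 + 2·10.1 = 295.2
Opt9: 5·94 + 2·16.0 = 502.0
Opt10: 5·76 + 2·26.5 = 433.0
Opt11: 5·50 + 2·24.7 = 299.4
Opt12: 5·89 + 2·32.0 = 509.0
Highest: Opt6 at 524.4.

Opt6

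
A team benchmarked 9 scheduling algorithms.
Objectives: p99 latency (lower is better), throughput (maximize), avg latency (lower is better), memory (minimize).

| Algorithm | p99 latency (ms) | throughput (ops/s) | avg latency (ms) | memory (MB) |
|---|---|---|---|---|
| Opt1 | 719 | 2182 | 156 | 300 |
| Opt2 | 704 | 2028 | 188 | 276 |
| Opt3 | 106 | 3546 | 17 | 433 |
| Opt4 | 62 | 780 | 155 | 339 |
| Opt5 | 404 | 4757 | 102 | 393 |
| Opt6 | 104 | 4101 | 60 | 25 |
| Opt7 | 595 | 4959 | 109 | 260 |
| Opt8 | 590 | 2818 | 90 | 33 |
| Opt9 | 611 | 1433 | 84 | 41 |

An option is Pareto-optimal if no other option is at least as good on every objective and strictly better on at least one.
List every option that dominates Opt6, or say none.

none

Opt1: worse on p99 latency (719 vs 104).
Opt2: worse on p99 latency (704 vs 104).
Opt3: worse on p99 latency (106 vs 104).
Opt4: worse on throughput (780 vs 4101).
Opt5: worse on p99 latency (404 vs 104).
Opt7: worse on p99 latency (595 vs 104).
Opt8: worse on p99 latency (590 vs 104).
Opt9: worse on p99 latency (611 vs 104).
No option dominates Opt6.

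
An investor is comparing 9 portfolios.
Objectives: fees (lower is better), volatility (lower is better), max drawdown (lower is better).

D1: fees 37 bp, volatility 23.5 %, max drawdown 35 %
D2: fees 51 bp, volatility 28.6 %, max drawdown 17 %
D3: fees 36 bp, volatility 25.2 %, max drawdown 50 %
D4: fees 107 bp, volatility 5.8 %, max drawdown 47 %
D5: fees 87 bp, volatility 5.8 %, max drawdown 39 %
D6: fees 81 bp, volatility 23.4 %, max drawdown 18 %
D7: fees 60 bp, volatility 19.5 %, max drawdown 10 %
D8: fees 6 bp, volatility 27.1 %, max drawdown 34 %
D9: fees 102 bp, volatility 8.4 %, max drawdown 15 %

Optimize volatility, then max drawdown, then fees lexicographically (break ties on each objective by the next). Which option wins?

D5

First minimize volatility: best is 5.8, kept {D4, D5}.
Then minimize max drawdown: best is 39, kept {D5}.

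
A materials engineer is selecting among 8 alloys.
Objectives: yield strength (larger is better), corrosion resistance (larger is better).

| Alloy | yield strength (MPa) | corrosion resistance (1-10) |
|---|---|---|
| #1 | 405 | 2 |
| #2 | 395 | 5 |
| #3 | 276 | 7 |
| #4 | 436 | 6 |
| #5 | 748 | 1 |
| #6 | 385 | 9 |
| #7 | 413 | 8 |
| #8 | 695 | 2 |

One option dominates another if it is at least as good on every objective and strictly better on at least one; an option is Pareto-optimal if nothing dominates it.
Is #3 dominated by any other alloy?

Yes

#6 vs #3: yield strength 385≥276, corrosion resistance 9≥7 — #6 is at least as good on every objective and strictly better on at least one, so #6 dominates #3.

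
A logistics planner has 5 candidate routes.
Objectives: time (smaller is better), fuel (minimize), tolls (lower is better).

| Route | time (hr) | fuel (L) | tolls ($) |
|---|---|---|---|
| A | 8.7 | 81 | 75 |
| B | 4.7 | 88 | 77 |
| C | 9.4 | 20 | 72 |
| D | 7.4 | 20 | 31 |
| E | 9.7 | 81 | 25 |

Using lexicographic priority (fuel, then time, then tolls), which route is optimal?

D

First minimize fuel: best is 20, kept {C, D}.
Then minimize time: best is 7.4, kept {D}.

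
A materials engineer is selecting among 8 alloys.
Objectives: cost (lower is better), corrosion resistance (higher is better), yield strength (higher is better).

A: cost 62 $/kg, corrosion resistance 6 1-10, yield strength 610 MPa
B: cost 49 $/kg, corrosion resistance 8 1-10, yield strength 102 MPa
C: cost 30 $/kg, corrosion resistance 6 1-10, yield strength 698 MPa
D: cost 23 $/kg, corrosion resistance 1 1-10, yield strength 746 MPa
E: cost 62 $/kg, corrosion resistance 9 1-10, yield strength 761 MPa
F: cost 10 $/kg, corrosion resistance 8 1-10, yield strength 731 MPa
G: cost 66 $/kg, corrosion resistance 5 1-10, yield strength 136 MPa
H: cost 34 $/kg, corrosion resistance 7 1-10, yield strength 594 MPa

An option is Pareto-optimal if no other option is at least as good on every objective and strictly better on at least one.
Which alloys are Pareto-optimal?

D, E, F

A: dominated by C (cost 30≤62, corrosion resistance 6≥6, yield strength 698≥610).
B: dominated by F (cost 10≤49, corrosion resistance 8≥8, yield strength 731≥102).
C: dominated by F (cost 10≤30, corrosion resistance 8≥6, yield strength 731≥698).
D: not dominated.
E: not dominated (best corrosion resistance).
F: not dominated (best cost).
G: dominated by A (cost 62≤66, corrosion resistance 6≥5, yield strength 610≥136).
H: dominated by F (cost 10≤34, corrosion resistance 8≥7, yield strength 731≥594).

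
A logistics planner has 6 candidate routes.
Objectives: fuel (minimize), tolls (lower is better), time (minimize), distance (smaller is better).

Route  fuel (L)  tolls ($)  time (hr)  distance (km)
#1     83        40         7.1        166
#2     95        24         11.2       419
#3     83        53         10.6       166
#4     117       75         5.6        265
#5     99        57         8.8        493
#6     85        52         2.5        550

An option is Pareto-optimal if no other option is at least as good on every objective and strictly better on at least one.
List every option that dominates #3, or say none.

#1: fuel 83≤83, tolls 40≤53, time 7.1≤10.6, distance 166≤166 — dominates #3.
Others (#2, #4, #5, #6) are each worse than #3 on at least one objective.

#1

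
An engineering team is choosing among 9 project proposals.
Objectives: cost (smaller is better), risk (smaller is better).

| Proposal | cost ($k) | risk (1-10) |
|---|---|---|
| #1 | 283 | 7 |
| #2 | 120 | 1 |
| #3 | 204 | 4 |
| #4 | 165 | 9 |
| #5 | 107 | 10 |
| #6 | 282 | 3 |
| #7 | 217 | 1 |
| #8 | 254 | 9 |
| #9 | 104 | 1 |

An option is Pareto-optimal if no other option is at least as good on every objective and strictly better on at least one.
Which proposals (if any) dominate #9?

none

#1: worse on cost (283 vs 104).
#2: worse on cost (120 vs 104).
#3: worse on cost (204 vs 104).
#4: worse on cost (165 vs 104).
#5: worse on cost (107 vs 104).
#6: worse on cost (282 vs 104).
#7: worse on cost (217 vs 104).
#8: worse on cost (254 vs 104).
No option dominates #9.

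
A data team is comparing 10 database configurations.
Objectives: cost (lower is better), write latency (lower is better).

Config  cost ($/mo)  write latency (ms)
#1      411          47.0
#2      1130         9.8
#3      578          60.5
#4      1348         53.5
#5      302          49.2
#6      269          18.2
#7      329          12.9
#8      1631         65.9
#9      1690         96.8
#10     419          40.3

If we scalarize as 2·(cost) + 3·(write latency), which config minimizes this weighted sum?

#6

#1: 2·411 + 3·47.0 = 963.0
#2: 2·1130 + 3·9.8 = 2289.4
#3: 2·578 + 3·60.5 = 1337.5
#4: 2·1348 + 3·53.5 = 2856.5
#5: 2·302 + 3·49.2 = 751.6
#6: 2·269 + 3·18.2 = 592.6
#7: 2·329 + 3·12.9 = 696.7
#8: 2·1631 + 3·65.9 = 3459.7
#9: 2·1690 + 3·96.8 = 3670.4
#10: 2·419 + 3·40.3 = 958.9
Lowest: #6 at 592.6.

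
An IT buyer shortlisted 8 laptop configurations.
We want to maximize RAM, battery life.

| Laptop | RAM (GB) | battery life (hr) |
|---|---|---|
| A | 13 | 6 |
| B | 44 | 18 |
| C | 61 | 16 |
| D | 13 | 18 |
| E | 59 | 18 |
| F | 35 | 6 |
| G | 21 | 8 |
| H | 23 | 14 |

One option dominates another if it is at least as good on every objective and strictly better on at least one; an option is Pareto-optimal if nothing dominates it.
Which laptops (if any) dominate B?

E

E: RAM 59≥44, battery life 18≥18 — dominates B.
Others (A, C, D, F, G, H) are each worse than B on at least one objective.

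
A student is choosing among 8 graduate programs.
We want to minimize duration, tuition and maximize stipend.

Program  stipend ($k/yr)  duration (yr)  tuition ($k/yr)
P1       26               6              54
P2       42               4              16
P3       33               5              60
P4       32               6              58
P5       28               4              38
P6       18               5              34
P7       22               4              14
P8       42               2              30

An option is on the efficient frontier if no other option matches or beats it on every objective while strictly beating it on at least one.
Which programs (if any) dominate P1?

P2: stipend 42≥26, duration 4≤6, tuition 16≤54 — dominates P1.
P5: stipend 28≥26, duration 4≤6, tuition 38≤54 — dominates P1.
P8: stipend 42≥26, duration 2≤6, tuition 30≤54 — dominates P1.
Others (P3, P4, P6, P7) are each worse than P1 on at least one objective.

P2, P5, P8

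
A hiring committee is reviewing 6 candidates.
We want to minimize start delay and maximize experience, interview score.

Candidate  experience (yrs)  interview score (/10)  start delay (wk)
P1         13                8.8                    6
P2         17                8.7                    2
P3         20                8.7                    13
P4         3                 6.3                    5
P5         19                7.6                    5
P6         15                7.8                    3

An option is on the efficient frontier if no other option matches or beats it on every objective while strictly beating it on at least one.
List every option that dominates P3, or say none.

P1: worse on experience (13 vs 20).
P2: worse on experience (17 vs 20).
P4: worse on experience (3 vs 20).
P5: worse on experience (19 vs 20).
P6: worse on experience (15 vs 20).
No option dominates P3.

none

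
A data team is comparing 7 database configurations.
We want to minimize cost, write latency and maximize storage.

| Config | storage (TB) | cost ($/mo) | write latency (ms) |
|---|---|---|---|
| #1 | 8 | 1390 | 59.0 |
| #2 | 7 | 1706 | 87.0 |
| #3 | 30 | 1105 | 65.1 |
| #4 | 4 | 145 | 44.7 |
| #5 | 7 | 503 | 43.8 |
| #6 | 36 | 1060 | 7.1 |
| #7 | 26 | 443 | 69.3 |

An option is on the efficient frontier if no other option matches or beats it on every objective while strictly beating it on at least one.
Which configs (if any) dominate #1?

#6

#6: storage 36≥8, cost 1060≤1390, write latency 7.1≤59.0 — dominates #1.
Others (#2, #3, #4, #5, #7) are each worse than #1 on at least one objective.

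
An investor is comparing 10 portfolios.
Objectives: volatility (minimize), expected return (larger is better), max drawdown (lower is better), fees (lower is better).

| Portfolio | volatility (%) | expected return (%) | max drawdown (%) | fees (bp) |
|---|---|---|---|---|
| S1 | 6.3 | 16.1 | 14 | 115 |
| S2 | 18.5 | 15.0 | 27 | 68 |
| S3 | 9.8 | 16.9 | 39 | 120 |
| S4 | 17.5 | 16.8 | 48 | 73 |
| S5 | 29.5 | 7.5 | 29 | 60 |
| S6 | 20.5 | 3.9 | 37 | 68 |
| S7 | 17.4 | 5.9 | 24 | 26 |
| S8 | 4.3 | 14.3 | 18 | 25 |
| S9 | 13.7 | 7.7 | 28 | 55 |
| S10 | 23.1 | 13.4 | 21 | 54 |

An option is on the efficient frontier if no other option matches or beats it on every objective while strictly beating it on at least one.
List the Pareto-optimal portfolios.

S1: not dominated (best max drawdown).
S2: not dominated.
S3: not dominated (best expected return).
S4: not dominated.
S5: dominated by S8 (volatility 4.3≤29.5, expected return 14.3≥7.5, max drawdown 18≤29, fees 25≤60).
S6: dominated by S2 (volatility 18.5≤20.5, expected return 15.0≥3.9, max drawdown 27≤37, fees 68≤68).
S7: dominated by S8 (volatility 4.3≤17.4, expected return 14.3≥5.9, max drawdown 18≤24, fees 25≤26).
S8: not dominated (best volatility).
S9: dominated by S8 (volatility 4.3≤13.7, expected return 14.3≥7.7, max drawdown 18≤28, fees 25≤55).
S10: dominated by S8 (volatility 4.3≤23.1, expected return 14.3≥13.4, max drawdown 18≤21, fees 25≤54).

S1, S2, S3, S4, S8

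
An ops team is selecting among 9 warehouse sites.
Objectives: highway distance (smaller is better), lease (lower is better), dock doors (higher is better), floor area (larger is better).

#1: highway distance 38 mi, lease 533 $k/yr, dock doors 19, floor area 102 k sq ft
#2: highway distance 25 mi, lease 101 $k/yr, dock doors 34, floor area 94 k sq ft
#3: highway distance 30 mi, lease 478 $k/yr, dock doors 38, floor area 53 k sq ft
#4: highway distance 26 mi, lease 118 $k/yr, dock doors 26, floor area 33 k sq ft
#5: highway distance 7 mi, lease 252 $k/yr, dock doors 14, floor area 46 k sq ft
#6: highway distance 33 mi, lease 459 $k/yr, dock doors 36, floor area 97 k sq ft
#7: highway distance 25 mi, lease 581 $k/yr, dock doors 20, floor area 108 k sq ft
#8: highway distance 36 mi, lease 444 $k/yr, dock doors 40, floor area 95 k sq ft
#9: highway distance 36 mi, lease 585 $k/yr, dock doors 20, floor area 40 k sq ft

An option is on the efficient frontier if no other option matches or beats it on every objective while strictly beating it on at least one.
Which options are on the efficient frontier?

#1, #2, #3, #5, #6, #7, #8

#1: not dominated.
#2: not dominated (best lease).
#3: not dominated.
#4: dominated by #2 (highway distance 25≤26, lease 101≤118, dock doors 34≥26, floor area 94≥33).
#5: not dominated (best highway distance).
#6: not dominated.
#7: not dominated (best floor area).
#8: not dominated (best dock doors).
#9: dominated by #2 (highway distance 25≤36, lease 101≤585, dock doors 34≥20, floor area 94≥40).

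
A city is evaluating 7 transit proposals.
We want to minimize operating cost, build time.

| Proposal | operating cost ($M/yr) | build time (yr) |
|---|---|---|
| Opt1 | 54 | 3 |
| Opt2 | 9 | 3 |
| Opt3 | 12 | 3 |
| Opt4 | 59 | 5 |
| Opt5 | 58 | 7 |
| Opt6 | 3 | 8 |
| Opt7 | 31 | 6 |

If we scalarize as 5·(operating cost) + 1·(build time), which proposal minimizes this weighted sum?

Opt6

Opt1: 5·54 + 1·3 = 273
Opt2: 5·9 + 1·3 = 48
Opt3: 5·12 + 1·3 = 63
Opt4: 5·59 + 1·5 = 300
Opt5: 5·58 + 1·7 = 297
Opt6: 5·3 + 1·8 = 23
Opt7: 5·31 + 1·6 = 161
Lowest: Opt6 at 23.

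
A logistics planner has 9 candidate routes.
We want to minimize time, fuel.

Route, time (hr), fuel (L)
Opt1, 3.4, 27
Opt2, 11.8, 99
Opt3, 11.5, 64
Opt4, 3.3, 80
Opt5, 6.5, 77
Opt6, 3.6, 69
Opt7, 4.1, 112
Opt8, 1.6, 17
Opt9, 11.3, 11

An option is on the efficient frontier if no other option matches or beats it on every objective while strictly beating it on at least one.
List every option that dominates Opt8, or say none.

Opt1: worse on time (3.4 vs 1.6).
Opt2: worse on time (11.8 vs 1.6).
Opt3: worse on time (11.5 vs 1.6).
Opt4: worse on time (3.3 vs 1.6).
Opt5: worse on time (6.5 vs 1.6).
Opt6: worse on time (3.6 vs 1.6).
Opt7: worse on time (4.1 vs 1.6).
Opt9: worse on time (11.3 vs 1.6).
No option dominates Opt8.

none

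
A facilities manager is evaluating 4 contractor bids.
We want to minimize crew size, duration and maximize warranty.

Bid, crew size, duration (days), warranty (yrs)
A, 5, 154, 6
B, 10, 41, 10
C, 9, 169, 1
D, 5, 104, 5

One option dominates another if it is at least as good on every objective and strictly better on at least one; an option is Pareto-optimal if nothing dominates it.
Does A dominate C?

Yes

A vs C: crew size 5≤9, duration 154≤169, warranty 6≥1 — A is at least as good on every objective with at least one strict improvement.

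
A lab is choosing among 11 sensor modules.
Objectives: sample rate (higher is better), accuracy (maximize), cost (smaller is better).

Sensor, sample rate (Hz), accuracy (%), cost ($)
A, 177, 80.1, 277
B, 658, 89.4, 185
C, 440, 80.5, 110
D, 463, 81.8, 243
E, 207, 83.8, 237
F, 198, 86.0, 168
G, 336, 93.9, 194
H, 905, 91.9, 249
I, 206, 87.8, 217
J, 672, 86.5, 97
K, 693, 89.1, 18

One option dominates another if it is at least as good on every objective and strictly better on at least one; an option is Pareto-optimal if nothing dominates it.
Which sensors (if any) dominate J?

K: sample rate 693≥672, accuracy 89.1≥86.5, cost 18≤97 — dominates J.
Others (A, B, C, D, E, F, G, H, I) are each worse than J on at least one objective.

K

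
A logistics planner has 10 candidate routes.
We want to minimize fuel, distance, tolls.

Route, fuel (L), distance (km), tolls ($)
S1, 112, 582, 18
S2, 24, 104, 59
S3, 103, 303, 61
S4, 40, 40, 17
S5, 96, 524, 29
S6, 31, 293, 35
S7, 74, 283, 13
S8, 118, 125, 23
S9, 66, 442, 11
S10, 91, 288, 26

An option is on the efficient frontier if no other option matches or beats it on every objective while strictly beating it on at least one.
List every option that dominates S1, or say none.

S4: fuel 40≤112, distance 40≤582, tolls 17≤18 — dominates S1.
S7: fuel 74≤112, distance 283≤582, tolls 13≤18 — dominates S1.
S9: fuel 66≤112, distance 442≤582, tolls 11≤18 — dominates S1.
Others (S2, S3, S5, S6, S8, S10) are each worse than S1 on at least one objective.

S4, S7, S9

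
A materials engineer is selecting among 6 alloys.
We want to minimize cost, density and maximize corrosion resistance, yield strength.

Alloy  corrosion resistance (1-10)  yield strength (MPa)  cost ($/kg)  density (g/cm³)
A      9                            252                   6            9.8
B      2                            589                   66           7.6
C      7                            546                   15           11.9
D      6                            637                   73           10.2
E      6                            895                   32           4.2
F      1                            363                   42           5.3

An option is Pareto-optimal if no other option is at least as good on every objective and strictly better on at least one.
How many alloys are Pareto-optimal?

A: not dominated (best corrosion resistance).
B: dominated by E (corrosion resistance 6≥2, yield strength 895≥589, cost 32≤66, density 4.2≤7.6).
C: not dominated.
D: dominated by E (corrosion resistance 6≥6, yield strength 895≥637, cost 32≤73, density 4.2≤10.2).
E: not dominated (best yield strength).
F: dominated by E (corrosion resistance 6≥1, yield strength 895≥363, cost 32≤42, density 4.2≤5.3).
Pareto-optimal: A, C, E → 3.

3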